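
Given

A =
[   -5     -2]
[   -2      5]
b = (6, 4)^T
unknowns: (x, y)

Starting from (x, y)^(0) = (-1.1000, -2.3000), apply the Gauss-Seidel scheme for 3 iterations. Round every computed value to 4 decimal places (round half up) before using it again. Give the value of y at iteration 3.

Iteration 1:
  x = (6 - (-2)·-2.3000) / (-5) = -0.2800
  y = (4 - (-2)·-0.2800) / (5) = 0.6880
Iteration 2:
  x = (6 - (-2)·0.6880) / (-5) = -1.4752
  y = (4 - (-2)·-1.4752) / (5) = 0.2099
Iteration 3:
  x = (6 - (-2)·0.2099) / (-5) = -1.2840
  y = (4 - (-2)·-1.2840) / (5) = 0.2864

0.2864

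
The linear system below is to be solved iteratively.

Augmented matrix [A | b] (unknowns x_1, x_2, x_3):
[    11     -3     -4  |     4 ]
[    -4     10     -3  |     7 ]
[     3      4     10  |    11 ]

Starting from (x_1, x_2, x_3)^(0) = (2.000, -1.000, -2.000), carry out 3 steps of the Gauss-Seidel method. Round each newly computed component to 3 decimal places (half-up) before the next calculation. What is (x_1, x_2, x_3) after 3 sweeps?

Iteration 1:
  x_1 = (4 - (-3)·-1.000 - (-4)·-2.000) / (11) = -0.636
  x_2 = (7 - (-4)·-0.636 - (-3)·-2.000) / (10) = -0.154
  x_3 = (11 - (3)·-0.636 - (4)·-0.154) / (10) = 1.352
Iteration 2:
  x_1 = (4 - (-3)·-0.154 - (-4)·1.352) / (11) = 0.813
  x_2 = (7 - (-4)·0.813 - (-3)·1.352) / (10) = 1.431
  x_3 = (11 - (3)·0.813 - (4)·1.431) / (10) = 0.284
Iteration 3:
  x_1 = (4 - (-3)·1.431 - (-4)·0.284) / (11) = 0.857
  x_2 = (7 - (-4)·0.857 - (-3)·0.284) / (10) = 1.128
  x_3 = (11 - (3)·0.857 - (4)·1.128) / (10) = 0.392

(0.857, 1.128, 0.392)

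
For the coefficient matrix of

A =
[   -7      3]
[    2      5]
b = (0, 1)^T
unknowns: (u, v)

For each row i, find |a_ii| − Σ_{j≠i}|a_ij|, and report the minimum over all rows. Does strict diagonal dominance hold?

3

row 1: |-7| − (3) = 4
row 2: |5| − (2) = 3
minimum over rows = 3 → strictly diagonally dominant (convergence guaranteed)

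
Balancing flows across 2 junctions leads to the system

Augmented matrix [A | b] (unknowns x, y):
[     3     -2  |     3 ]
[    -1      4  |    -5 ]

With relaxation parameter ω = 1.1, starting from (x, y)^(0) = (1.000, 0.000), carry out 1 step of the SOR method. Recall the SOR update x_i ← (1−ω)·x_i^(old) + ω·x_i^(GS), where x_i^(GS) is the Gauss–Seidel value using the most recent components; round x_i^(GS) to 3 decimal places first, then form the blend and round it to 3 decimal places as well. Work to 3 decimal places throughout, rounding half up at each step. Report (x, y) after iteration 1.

(1.000, -1.100)

Iteration 1:
  x: GS value = (3 - (-2)·0.000) / (3) = 1.000;  x ← (1−ω)·1.000 + ω·1.000 = 1.000
  y: GS value = (-5 - (-1)·1.000) / (4) = -1.000;  y ← (1−ω)·0.000 + ω·-1.000 = -1.100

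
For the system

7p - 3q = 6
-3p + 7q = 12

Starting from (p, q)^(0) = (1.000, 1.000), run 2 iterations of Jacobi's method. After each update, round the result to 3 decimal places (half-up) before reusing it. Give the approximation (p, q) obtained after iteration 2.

Iteration 1:
  p = (6 - (-3)·1.000) / (7) = 1.286
  q = (12 - (-3)·1.000) / (7) = 2.143
Iteration 2:
  p = (6 - (-3)·2.143) / (7) = 1.776
  q = (12 - (-3)·1.286) / (7) = 2.265

(1.776, 2.265)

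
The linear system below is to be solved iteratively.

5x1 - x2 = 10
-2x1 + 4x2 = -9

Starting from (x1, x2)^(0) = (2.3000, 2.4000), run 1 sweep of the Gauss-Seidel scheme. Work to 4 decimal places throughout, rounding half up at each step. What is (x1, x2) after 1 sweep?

Iteration 1:
  x1 = (10 - (-1)·2.4000) / (5) = 2.4800
  x2 = (-9 - (-2)·2.4800) / (4) = -1.0100

(2.4800, -1.0100)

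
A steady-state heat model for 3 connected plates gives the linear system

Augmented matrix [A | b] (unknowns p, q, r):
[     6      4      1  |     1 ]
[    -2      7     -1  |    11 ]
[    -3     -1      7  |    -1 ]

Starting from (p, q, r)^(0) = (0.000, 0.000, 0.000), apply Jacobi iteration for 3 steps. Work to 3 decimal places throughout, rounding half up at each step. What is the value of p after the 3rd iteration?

-0.925

Iteration 1:
  p = (1 - (4)·0.000 - (1)·0.000) / (6) = 0.167
  q = (11 - (-2)·0.000 - (-1)·0.000) / (7) = 1.571
  r = (-1 - (-3)·0.000 - (-1)·0.000) / (7) = -0.143
Iteration 2:
  p = (1 - (4)·1.571 - (1)·-0.143) / (6) = -0.857
  q = (11 - (-2)·0.167 - (-1)·-0.143) / (7) = 1.599
  r = (-1 - (-3)·0.167 - (-1)·1.571) / (7) = 0.153
Iteration 3:
  p = (1 - (4)·1.599 - (1)·0.153) / (6) = -0.925
  q = (11 - (-2)·-0.857 - (-1)·0.153) / (7) = 1.348
  r = (-1 - (-3)·-0.857 - (-1)·1.599) / (7) = -0.282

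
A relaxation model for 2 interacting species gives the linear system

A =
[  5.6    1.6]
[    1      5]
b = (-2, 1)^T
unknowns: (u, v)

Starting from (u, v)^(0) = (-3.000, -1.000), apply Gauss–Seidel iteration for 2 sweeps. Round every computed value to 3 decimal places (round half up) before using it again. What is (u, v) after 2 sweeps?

(-0.418, 0.284)

Iteration 1:
  u = (-2 - (1.6)·-1.000) / (5.6) = -0.071
  v = (1 - (1)·-0.071) / (5) = 0.214
Iteration 2:
  u = (-2 - (1.6)·0.214) / (5.6) = -0.418
  v = (1 - (1)·-0.418) / (5) = 0.284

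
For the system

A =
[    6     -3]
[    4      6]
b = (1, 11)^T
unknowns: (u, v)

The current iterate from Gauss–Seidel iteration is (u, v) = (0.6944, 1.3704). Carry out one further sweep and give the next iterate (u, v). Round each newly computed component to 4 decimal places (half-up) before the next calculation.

One sweep:
  u = (1 - (-3)·1.3704) / (6) = 0.8519
  v = (11 - (4)·0.8519) / (6) = 1.2654

(0.8519, 1.2654)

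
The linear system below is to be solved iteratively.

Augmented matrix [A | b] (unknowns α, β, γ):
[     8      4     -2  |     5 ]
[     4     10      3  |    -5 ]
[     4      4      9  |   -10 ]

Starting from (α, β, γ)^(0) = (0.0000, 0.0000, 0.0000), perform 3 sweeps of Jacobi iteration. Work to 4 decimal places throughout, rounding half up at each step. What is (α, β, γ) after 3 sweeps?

Iteration 1:
  α = (5 - (4)·0.0000 - (-2)·0.0000) / (8) = 0.6250
  β = (-5 - (4)·0.0000 - (3)·0.0000) / (10) = -0.5000
  γ = (-10 - (4)·0.0000 - (4)·0.0000) / (9) = -1.1111
Iteration 2:
  α = (5 - (4)·-0.5000 - (-2)·-1.1111) / (8) = 0.5972
  β = (-5 - (4)·0.6250 - (3)·-1.1111) / (10) = -0.4167
  γ = (-10 - (4)·0.6250 - (4)·-0.5000) / (9) = -1.1667
Iteration 3:
  α = (5 - (4)·-0.4167 - (-2)·-1.1667) / (8) = 0.5417
  β = (-5 - (4)·0.5972 - (3)·-1.1667) / (10) = -0.3889
  γ = (-10 - (4)·0.5972 - (4)·-0.4167) / (9) = -1.1913

(0.5417, -0.3889, -1.1913)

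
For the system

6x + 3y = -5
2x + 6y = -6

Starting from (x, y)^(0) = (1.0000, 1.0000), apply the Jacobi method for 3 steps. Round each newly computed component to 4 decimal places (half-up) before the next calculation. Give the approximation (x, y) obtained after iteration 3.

Iteration 1:
  x = (-5 - (3)·1.0000) / (6) = -1.3333
  y = (-6 - (2)·1.0000) / (6) = -1.3333
Iteration 2:
  x = (-5 - (3)·-1.3333) / (6) = -0.1667
  y = (-6 - (2)·-1.3333) / (6) = -0.5556
Iteration 3:
  x = (-5 - (3)·-0.5556) / (6) = -0.5555
  y = (-6 - (2)·-0.1667) / (6) = -0.9444

(-0.5555, -0.9444)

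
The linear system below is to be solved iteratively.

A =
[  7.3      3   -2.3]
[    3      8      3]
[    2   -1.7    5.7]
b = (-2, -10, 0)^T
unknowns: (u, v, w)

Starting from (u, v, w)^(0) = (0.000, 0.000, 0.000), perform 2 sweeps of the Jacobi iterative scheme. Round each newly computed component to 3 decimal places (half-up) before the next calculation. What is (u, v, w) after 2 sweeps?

Iteration 1:
  u = (-2 - (3)·0.000 - (-2.3)·0.000) / (7.3) = -0.274
  v = (-10 - (3)·0.000 - (3)·0.000) / (8) = -1.250
  w = (0 - (2)·0.000 - (-1.7)·0.000) / (5.7) = 0.000
Iteration 2:
  u = (-2 - (3)·-1.250 - (-2.3)·0.000) / (7.3) = 0.240
  v = (-10 - (3)·-0.274 - (3)·0.000) / (8) = -1.147
  w = (0 - (2)·-0.274 - (-1.7)·-1.250) / (5.7) = -0.277

(0.240, -1.147, -0.277)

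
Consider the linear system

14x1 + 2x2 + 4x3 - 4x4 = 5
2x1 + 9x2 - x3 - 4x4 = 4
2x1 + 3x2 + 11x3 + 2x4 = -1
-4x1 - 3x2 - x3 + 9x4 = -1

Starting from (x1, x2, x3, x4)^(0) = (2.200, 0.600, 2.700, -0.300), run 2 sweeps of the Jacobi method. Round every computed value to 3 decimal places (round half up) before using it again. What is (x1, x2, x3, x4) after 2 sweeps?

Iteration 1:
  x1 = (5 - (2)·0.600 - (4)·2.700 - (-4)·-0.300) / (14) = -0.586
  x2 = (4 - (2)·2.200 - (-1)·2.700 - (-4)·-0.300) / (9) = 0.122
  x3 = (-1 - (2)·2.200 - (3)·0.600 - (2)·-0.300) / (11) = -0.600
  x4 = (-1 - (-4)·2.200 - (-3)·0.600 - (-1)·2.700) / (9) = 1.367
Iteration 2:
  x1 = (5 - (2)·0.122 - (4)·-0.600 - (-4)·1.367) / (14) = 0.902
  x2 = (4 - (2)·-0.586 - (-1)·-0.600 - (-4)·1.367) / (9) = 1.116
  x3 = (-1 - (2)·-0.586 - (3)·0.122 - (2)·1.367) / (11) = -0.266
  x4 = (-1 - (-4)·-0.586 - (-3)·0.122 - (-1)·-0.600) / (9) = -0.398

(0.902, 1.116, -0.266, -0.398)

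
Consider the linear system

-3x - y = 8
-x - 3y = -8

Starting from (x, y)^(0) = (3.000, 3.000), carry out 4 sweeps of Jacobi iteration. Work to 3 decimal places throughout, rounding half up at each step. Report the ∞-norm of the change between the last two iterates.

Iteration 1:
  x = (8 - (-1)·3.000) / (-3) = -3.667
  y = (-8 - (-1)·3.000) / (-3) = 1.667
Iteration 2:
  x = (8 - (-1)·1.667) / (-3) = -3.222
  y = (-8 - (-1)·-3.667) / (-3) = 3.889
Iteration 3:
  x = (8 - (-1)·3.889) / (-3) = -3.963
  y = (-8 - (-1)·-3.222) / (-3) = 3.741
Iteration 4:
  x = (8 - (-1)·3.741) / (-3) = -3.914
  y = (-8 - (-1)·-3.963) / (-3) = 3.988
Change: (0.049, 0.247) → max |·| = 0.247

0.247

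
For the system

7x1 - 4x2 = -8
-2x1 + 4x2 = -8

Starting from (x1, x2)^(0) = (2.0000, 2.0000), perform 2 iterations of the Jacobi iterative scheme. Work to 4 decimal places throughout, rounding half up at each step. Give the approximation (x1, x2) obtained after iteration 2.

Iteration 1:
  x1 = (-8 - (-4)·2.0000) / (7) = 0.0000
  x2 = (-8 - (-2)·2.0000) / (4) = -1.0000
Iteration 2:
  x1 = (-8 - (-4)·-1.0000) / (7) = -1.7143
  x2 = (-8 - (-2)·0.0000) / (4) = -2.0000

(-1.7143, -2.0000)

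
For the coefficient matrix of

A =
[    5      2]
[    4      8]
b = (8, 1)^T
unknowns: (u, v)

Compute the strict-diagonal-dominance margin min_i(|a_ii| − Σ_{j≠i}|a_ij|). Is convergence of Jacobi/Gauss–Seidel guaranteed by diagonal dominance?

row 1: |5| − (2) = 3
row 2: |8| − (4) = 4
minimum over rows = 3 → strictly diagonally dominant (convergence guaranteed)

3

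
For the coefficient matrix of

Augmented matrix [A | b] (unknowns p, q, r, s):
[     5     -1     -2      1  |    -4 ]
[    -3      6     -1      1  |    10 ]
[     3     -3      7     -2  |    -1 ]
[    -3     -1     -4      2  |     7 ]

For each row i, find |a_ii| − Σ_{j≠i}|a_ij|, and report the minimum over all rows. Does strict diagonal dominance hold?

-6

row 1: |5| − (1+2+1) = 1
row 2: |6| − (3+1+1) = 1
row 3: |7| − (3+3+2) = -1
row 4: |2| − (3+1+4) = -6
minimum over rows = -6 → not strictly diagonally dominant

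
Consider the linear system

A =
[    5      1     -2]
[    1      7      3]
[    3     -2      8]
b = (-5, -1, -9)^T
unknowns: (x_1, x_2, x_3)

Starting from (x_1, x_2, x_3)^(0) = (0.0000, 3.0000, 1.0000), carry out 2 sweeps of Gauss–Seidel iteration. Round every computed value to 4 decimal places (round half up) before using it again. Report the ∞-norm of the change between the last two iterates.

Iteration 1:
  x_1 = (-5 - (1)·3.0000 - (-2)·1.0000) / (5) = -1.2000
  x_2 = (-1 - (1)·-1.2000 - (3)·1.0000) / (7) = -0.4000
  x_3 = (-9 - (3)·-1.2000 - (-2)·-0.4000) / (8) = -0.7750
Iteration 2:
  x_1 = (-5 - (1)·-0.4000 - (-2)·-0.7750) / (5) = -1.2300
  x_2 = (-1 - (1)·-1.2300 - (3)·-0.7750) / (7) = 0.3650
  x_3 = (-9 - (3)·-1.2300 - (-2)·0.3650) / (8) = -0.5725
Change: (-0.0300, 0.7650, 0.2025) → max |·| = 0.7650

0.7650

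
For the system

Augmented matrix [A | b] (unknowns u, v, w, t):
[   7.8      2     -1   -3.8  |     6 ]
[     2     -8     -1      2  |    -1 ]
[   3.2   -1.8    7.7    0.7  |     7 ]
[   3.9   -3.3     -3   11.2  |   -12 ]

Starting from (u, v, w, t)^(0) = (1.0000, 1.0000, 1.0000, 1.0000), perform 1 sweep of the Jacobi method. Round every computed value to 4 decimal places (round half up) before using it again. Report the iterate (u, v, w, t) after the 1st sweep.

(1.1282, 0.5000, 0.6364, -0.8571)

Iteration 1:
  u = (6 - (2)·1.0000 - (-1)·1.0000 - (-3.8)·1.0000) / (7.8) = 1.1282
  v = (-1 - (2)·1.0000 - (-1)·1.0000 - (2)·1.0000) / (-8) = 0.5000
  w = (7 - (3.2)·1.0000 - (-1.8)·1.0000 - (0.7)·1.0000) / (7.7) = 0.6364
  t = (-12 - (3.9)·1.0000 - (-3.3)·1.0000 - (-3)·1.0000) / (11.2) = -0.8571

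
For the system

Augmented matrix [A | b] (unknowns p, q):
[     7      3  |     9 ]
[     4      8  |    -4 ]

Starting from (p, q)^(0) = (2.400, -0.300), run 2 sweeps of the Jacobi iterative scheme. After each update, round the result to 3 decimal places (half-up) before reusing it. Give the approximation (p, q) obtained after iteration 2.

Iteration 1:
  p = (9 - (3)·-0.300) / (7) = 1.414
  q = (-4 - (4)·2.400) / (8) = -1.700
Iteration 2:
  p = (9 - (3)·-1.700) / (7) = 2.014
  q = (-4 - (4)·1.414) / (8) = -1.207

(2.014, -1.207)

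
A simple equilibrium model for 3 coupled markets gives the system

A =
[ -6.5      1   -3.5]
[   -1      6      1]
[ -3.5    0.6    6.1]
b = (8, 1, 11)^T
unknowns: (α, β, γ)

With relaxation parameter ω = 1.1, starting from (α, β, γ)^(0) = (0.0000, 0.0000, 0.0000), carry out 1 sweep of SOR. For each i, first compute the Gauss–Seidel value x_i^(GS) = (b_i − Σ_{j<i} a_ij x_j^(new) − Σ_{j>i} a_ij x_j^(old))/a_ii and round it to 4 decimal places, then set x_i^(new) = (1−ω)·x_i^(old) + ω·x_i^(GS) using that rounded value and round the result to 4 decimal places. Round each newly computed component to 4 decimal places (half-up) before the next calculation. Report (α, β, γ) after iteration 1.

(-1.3539, -0.0649, 1.1361)

Iteration 1:
  α: GS value = (8 - (1)·0.0000 - (-3.5)·0.0000) / (-6.5) = -1.2308;  α ← (1−ω)·0.0000 + ω·-1.2308 = -1.3539
  β: GS value = (1 - (-1)·-1.3539 - (1)·0.0000) / (6) = -0.0590;  β ← (1−ω)·0.0000 + ω·-0.0590 = -0.0649
  γ: GS value = (11 - (-3.5)·-1.3539 - (0.6)·-0.0649) / (6.1) = 1.0328;  γ ← (1−ω)·0.0000 + ω·1.0328 = 1.1361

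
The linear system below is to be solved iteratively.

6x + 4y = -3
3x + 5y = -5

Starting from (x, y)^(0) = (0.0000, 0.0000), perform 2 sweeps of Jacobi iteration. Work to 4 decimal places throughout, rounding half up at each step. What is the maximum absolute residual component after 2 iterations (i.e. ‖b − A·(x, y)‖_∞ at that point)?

2.0001

Iteration 1:
  x = (-3 - (4)·0.0000) / (6) = -0.5000
  y = (-5 - (3)·0.0000) / (5) = -1.0000
Iteration 2:
  x = (-3 - (4)·-1.0000) / (6) = 0.1667
  y = (-5 - (3)·-0.5000) / (5) = -0.7000
Residual b − A·x = (-1.2002, -2.0001); ∞-norm = 2.0001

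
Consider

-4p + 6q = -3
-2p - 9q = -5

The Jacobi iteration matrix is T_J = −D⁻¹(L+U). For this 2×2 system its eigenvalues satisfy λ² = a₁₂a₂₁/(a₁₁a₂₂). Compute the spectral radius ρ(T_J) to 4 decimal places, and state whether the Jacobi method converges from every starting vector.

a₁₂a₂₁/(a₁₁a₂₂) = (6)·(-2) / ((-4)·(-9)) = -0.333333
ρ = √|-0.333333| = √0.333333 = 0.5774
ρ < 1, so Jacobi converges

0.5774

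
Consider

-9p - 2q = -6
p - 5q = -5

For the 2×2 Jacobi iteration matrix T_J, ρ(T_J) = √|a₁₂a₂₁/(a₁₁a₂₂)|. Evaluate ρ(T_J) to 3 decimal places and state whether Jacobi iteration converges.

a₁₂a₂₁/(a₁₁a₂₂) = (-2)·(1) / ((-9)·(-5)) = -0.044444
ρ = √|-0.044444| = √0.044444 = 0.211
ρ < 1, so Jacobi converges

0.211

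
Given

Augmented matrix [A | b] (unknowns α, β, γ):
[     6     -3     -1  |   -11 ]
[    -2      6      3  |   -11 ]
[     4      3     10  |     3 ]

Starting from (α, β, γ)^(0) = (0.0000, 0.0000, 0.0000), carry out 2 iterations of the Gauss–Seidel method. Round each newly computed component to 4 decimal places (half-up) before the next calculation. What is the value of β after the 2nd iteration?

Iteration 1:
  α = (-11 - (-3)·0.0000 - (-1)·0.0000) / (6) = -1.8333
  β = (-11 - (-2)·-1.8333 - (3)·0.0000) / (6) = -2.4444
  γ = (3 - (4)·-1.8333 - (3)·-2.4444) / (10) = 1.7666
Iteration 2:
  α = (-11 - (-3)·-2.4444 - (-1)·1.7666) / (6) = -2.7611
  β = (-11 - (-2)·-2.7611 - (3)·1.7666) / (6) = -3.6370
  γ = (3 - (4)·-2.7611 - (3)·-3.6370) / (10) = 2.4955

-3.6370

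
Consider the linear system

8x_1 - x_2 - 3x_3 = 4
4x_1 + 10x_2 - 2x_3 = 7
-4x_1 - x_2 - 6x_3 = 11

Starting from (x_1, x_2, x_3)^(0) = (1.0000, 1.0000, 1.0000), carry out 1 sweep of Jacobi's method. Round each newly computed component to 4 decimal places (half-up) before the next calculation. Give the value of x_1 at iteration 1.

Iteration 1:
  x_1 = (4 - (-1)·1.0000 - (-3)·1.0000) / (8) = 1.0000
  x_2 = (7 - (4)·1.0000 - (-2)·1.0000) / (10) = 0.5000
  x_3 = (11 - (-4)·1.0000 - (-1)·1.0000) / (-6) = -2.6667

1.0000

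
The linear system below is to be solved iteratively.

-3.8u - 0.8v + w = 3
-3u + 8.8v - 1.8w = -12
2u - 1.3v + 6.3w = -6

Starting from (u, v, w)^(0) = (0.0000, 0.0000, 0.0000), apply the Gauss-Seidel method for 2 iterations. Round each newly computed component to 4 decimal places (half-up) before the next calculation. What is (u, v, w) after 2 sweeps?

Iteration 1:
  u = (3 - (-0.8)·0.0000 - (1)·0.0000) / (-3.8) = -0.7895
  v = (-12 - (-3)·-0.7895 - (-1.8)·0.0000) / (8.8) = -1.6328
  w = (-6 - (2)·-0.7895 - (-1.3)·-1.6328) / (6.3) = -1.0387
Iteration 2:
  u = (3 - (-0.8)·-1.6328 - (1)·-1.0387) / (-3.8) = -0.7191
  v = (-12 - (-3)·-0.7191 - (-1.8)·-1.0387) / (8.8) = -1.8212
  w = (-6 - (2)·-0.7191 - (-1.3)·-1.8212) / (6.3) = -1.0999

(-0.7191, -1.8212, -1.0999)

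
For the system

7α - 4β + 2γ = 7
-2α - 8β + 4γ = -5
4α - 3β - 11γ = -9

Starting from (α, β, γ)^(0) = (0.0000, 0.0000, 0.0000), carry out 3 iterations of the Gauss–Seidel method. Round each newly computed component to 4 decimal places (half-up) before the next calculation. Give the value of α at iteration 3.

Iteration 1:
  α = (7 - (-4)·0.0000 - (2)·0.0000) / (7) = 1.0000
  β = (-5 - (-2)·1.0000 - (4)·0.0000) / (-8) = 0.3750
  γ = (-9 - (4)·1.0000 - (-3)·0.3750) / (-11) = 1.0795
Iteration 2:
  α = (7 - (-4)·0.3750 - (2)·1.0795) / (7) = 0.9059
  β = (-5 - (-2)·0.9059 - (4)·1.0795) / (-8) = 0.9383
  γ = (-9 - (4)·0.9059 - (-3)·0.9383) / (-11) = 0.8917
Iteration 3:
  α = (7 - (-4)·0.9383 - (2)·0.8917) / (7) = 1.2814
  β = (-5 - (-2)·1.2814 - (4)·0.8917) / (-8) = 0.7505
  γ = (-9 - (4)·1.2814 - (-3)·0.7505) / (-11) = 1.0795

1.2814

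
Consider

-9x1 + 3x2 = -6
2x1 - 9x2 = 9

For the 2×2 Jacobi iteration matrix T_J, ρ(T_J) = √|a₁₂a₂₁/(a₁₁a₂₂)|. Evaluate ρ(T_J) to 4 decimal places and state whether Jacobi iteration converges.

a₁₂a₂₁/(a₁₁a₂₂) = (3)·(2) / ((-9)·(-9)) = 0.074074
ρ = √|0.074074| = √0.074074 = 0.2722
ρ < 1, so Jacobi converges

0.2722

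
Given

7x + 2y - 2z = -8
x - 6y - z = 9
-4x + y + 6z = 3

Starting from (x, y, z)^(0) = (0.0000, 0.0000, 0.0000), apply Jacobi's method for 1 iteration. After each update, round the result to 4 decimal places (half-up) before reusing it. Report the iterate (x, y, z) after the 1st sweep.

(-1.1429, -1.5000, 0.5000)

Iteration 1:
  x = (-8 - (2)·0.0000 - (-2)·0.0000) / (7) = -1.1429
  y = (9 - (1)·0.0000 - (-1)·0.0000) / (-6) = -1.5000
  z = (3 - (-4)·0.0000 - (1)·0.0000) / (6) = 0.5000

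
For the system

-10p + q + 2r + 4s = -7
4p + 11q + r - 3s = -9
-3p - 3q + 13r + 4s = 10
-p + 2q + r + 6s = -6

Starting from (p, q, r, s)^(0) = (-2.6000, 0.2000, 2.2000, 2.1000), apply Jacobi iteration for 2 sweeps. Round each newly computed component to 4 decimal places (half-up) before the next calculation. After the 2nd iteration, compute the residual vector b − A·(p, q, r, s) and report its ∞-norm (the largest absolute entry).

Iteration 1:
  p = (-7 - (1)·0.2000 - (2)·2.2000 - (4)·2.1000) / (-10) = 2.0000
  q = (-9 - (4)·-2.6000 - (1)·2.2000 - (-3)·2.1000) / (11) = 0.5000
  r = (10 - (-3)·-2.6000 - (-3)·0.2000 - (4)·2.1000) / (13) = -0.4308
  s = (-6 - (-1)·-2.6000 - (2)·0.2000 - (1)·2.2000) / (6) = -1.8667
Iteration 2:
  p = (-7 - (1)·0.5000 - (2)·-0.4308 - (4)·-1.8667) / (-10) = -0.0828
  q = (-9 - (4)·2.0000 - (1)·-0.4308 - (-3)·-1.8667) / (11) = -2.0154
  r = (10 - (-3)·2.0000 - (-3)·0.5000 - (4)·-1.8667) / (13) = 1.9205
  s = (-6 - (-1)·2.0000 - (2)·0.5000 - (1)·-0.4308) / (6) = -0.7615
Residual b − A·x = (-6.6076, 9.2956, -18.2151, 0.5965); ∞-norm = 18.2151

18.2151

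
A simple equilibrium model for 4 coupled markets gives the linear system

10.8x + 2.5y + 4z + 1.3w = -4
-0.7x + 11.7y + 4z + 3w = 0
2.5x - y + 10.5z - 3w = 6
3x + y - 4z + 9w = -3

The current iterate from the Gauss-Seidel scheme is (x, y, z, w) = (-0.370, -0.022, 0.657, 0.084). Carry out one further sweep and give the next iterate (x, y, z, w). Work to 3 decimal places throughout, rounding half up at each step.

One sweep:
  x = (-4 - (2.5)·-0.022 - (4)·0.657 - (1.3)·0.084) / (10.8) = -0.619
  y = (0 - (-0.7)·-0.619 - (4)·0.657 - (3)·0.084) / (11.7) = -0.283
  z = (6 - (2.5)·-0.619 - (-1)·-0.283 - (-3)·0.084) / (10.5) = 0.716
  w = (-3 - (3)·-0.619 - (1)·-0.283 - (-4)·0.716) / (9) = 0.223

(-0.619, -0.283, 0.716, 0.223)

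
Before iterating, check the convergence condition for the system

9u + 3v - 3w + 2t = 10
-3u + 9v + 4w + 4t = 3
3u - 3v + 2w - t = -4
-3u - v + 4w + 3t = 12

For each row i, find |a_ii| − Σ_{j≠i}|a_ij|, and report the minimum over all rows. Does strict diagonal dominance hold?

-5

row 1: |9| − (3+3+2) = 1
row 2: |9| − (3+4+4) = -2
row 3: |2| − (3+3+1) = -5
row 4: |3| − (3+1+4) = -5
minimum over rows = -5 → not strictly diagonally dominant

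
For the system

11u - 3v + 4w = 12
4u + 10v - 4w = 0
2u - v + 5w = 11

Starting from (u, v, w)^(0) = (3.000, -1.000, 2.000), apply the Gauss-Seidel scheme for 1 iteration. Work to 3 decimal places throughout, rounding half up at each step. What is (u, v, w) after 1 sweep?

Iteration 1:
  u = (12 - (-3)·-1.000 - (4)·2.000) / (11) = 0.091
  v = (0 - (4)·0.091 - (-4)·2.000) / (10) = 0.764
  w = (11 - (2)·0.091 - (-1)·0.764) / (5) = 2.316

(0.091, 0.764, 2.316)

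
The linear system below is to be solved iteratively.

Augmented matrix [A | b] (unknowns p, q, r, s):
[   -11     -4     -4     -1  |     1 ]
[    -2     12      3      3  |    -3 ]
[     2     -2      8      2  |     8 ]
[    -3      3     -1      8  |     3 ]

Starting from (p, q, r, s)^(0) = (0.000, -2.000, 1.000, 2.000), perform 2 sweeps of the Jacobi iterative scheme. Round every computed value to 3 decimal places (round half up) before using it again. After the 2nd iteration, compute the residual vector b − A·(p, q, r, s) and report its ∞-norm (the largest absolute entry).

3.005

Iteration 1:
  p = (1 - (-4)·-2.000 - (-4)·1.000 - (-1)·2.000) / (-11) = 0.091
  q = (-3 - (-2)·0.000 - (3)·1.000 - (3)·2.000) / (12) = -1.000
  r = (8 - (2)·0.000 - (-2)·-2.000 - (2)·2.000) / (8) = 0.000
  s = (3 - (-3)·0.000 - (3)·-2.000 - (-1)·1.000) / (8) = 1.250
Iteration 2:
  p = (1 - (-4)·-1.000 - (-4)·0.000 - (-1)·1.250) / (-11) = 0.159
  q = (-3 - (-2)·0.091 - (3)·0.000 - (3)·1.250) / (12) = -0.547
  r = (8 - (2)·0.091 - (-2)·-1.000 - (2)·1.250) / (8) = 0.415
  s = (3 - (-3)·0.091 - (3)·-1.000 - (-1)·0.000) / (8) = 0.784
Residual b − A·x = (3.005, 0.285, 1.700, -0.739); ∞-norm = 3.005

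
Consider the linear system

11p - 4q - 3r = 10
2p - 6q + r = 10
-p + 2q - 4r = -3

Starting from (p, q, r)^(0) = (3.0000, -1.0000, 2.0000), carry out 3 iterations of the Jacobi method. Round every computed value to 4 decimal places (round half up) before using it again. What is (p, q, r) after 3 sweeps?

Iteration 1:
  p = (10 - (-4)·-1.0000 - (-3)·2.0000) / (11) = 1.0909
  q = (10 - (2)·3.0000 - (1)·2.0000) / (-6) = -0.3333
  r = (-3 - (-1)·3.0000 - (2)·-1.0000) / (-4) = -0.5000
Iteration 2:
  p = (10 - (-4)·-0.3333 - (-3)·-0.5000) / (11) = 0.6515
  q = (10 - (2)·1.0909 - (1)·-0.5000) / (-6) = -1.3864
  r = (-3 - (-1)·1.0909 - (2)·-0.3333) / (-4) = 0.3106
Iteration 3:
  p = (10 - (-4)·-1.3864 - (-3)·0.3106) / (11) = 0.4897
  q = (10 - (2)·0.6515 - (1)·0.3106) / (-6) = -1.3977
  r = (-3 - (-1)·0.6515 - (2)·-1.3864) / (-4) = -0.1061

(0.4897, -1.3977, -0.1061)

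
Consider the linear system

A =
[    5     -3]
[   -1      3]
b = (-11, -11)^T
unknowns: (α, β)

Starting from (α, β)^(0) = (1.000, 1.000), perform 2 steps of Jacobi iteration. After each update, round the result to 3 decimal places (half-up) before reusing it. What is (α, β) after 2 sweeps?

(-4.200, -4.200)

Iteration 1:
  α = (-11 - (-3)·1.000) / (5) = -1.600
  β = (-11 - (-1)·1.000) / (3) = -3.333
Iteration 2:
  α = (-11 - (-3)·-3.333) / (5) = -4.200
  β = (-11 - (-1)·-1.600) / (3) = -4.200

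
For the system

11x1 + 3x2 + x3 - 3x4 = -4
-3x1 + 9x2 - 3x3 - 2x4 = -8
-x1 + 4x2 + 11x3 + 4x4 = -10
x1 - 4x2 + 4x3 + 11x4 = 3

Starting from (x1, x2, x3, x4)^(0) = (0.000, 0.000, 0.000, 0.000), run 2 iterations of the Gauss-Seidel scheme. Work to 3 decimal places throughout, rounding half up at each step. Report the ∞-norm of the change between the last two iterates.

0.368

Iteration 1:
  x1 = (-4 - (3)·0.000 - (1)·0.000 - (-3)·0.000) / (11) = -0.364
  x2 = (-8 - (-3)·-0.364 - (-3)·0.000 - (-2)·0.000) / (9) = -1.010
  x3 = (-10 - (-1)·-0.364 - (4)·-1.010 - (4)·0.000) / (11) = -0.575
  x4 = (3 - (1)·-0.364 - (-4)·-1.010 - (4)·-0.575) / (11) = 0.148
Iteration 2:
  x1 = (-4 - (3)·-1.010 - (1)·-0.575 - (-3)·0.148) / (11) = 0.004
  x2 = (-8 - (-3)·0.004 - (-3)·-0.575 - (-2)·0.148) / (9) = -1.046
  x3 = (-10 - (-1)·0.004 - (4)·-1.046 - (4)·0.148) / (11) = -0.582
  x4 = (3 - (1)·0.004 - (-4)·-1.046 - (4)·-0.582) / (11) = 0.104
Change: (0.368, -0.036, -0.007, -0.044) → max |·| = 0.368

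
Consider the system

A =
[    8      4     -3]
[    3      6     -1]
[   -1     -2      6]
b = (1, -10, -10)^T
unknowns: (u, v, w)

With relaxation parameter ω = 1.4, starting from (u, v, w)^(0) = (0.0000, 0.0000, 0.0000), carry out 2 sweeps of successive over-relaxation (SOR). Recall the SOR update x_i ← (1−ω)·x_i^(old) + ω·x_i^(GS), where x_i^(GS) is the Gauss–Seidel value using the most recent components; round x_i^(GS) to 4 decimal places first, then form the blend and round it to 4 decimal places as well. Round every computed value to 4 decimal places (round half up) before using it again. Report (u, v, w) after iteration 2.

Iteration 1:
  u: GS value = (1 - (4)·0.0000 - (-3)·0.0000) / (8) = 0.1250;  u ← (1−ω)·0.0000 + ω·0.1250 = 0.1750
  v: GS value = (-10 - (3)·0.1750 - (-1)·0.0000) / (6) = -1.7542;  v ← (1−ω)·0.0000 + ω·-1.7542 = -2.4559
  w: GS value = (-10 - (-1)·0.1750 - (-2)·-2.4559) / (6) = -2.4561;  w ← (1−ω)·0.0000 + ω·-2.4561 = -3.4385
Iteration 2:
  u: GS value = (1 - (4)·-2.4559 - (-3)·-3.4385) / (8) = 0.0635;  u ← (1−ω)·0.1750 + ω·0.0635 = 0.0189
  v: GS value = (-10 - (3)·0.0189 - (-1)·-3.4385) / (6) = -2.2492;  v ← (1−ω)·-2.4559 + ω·-2.2492 = -2.1665
  w: GS value = (-10 - (-1)·0.0189 - (-2)·-2.1665) / (6) = -2.3857;  w ← (1−ω)·-3.4385 + ω·-2.3857 = -1.9646

(0.0189, -2.1665, -1.9646)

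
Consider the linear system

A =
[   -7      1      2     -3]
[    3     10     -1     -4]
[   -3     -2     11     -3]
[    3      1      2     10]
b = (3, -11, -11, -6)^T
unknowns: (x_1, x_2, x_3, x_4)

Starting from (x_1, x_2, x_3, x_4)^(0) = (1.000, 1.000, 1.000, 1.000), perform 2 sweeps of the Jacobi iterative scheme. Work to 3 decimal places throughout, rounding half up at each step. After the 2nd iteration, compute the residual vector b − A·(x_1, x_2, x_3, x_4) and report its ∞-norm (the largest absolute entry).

5.867

Iteration 1:
  x_1 = (3 - (1)·1.000 - (2)·1.000 - (-3)·1.000) / (-7) = -0.429
  x_2 = (-11 - (3)·1.000 - (-1)·1.000 - (-4)·1.000) / (10) = -0.900
  x_3 = (-11 - (-3)·1.000 - (-2)·1.000 - (-3)·1.000) / (11) = -0.273
  x_4 = (-6 - (3)·1.000 - (1)·1.000 - (2)·1.000) / (10) = -1.200
Iteration 2:
  x_1 = (3 - (1)·-0.900 - (2)·-0.273 - (-3)·-1.200) / (-7) = -0.121
  x_2 = (-11 - (3)·-0.429 - (-1)·-0.273 - (-4)·-1.200) / (10) = -1.479
  x_3 = (-11 - (-3)·-0.429 - (-2)·-0.900 - (-3)·-1.200) / (11) = -1.608
  x_4 = (-6 - (3)·-0.429 - (1)·-0.900 - (2)·-0.273) / (10) = -0.327
Residual b − A·x = (5.867, 1.237, 2.386, 2.328); ∞-norm = 5.867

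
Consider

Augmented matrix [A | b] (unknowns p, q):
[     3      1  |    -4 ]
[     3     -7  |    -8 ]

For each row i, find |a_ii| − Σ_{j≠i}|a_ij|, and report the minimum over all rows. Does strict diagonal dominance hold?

row 1: |3| − (1) = 2
row 2: |-7| − (3) = 4
minimum over rows = 2 → strictly diagonally dominant (convergence guaranteed)

2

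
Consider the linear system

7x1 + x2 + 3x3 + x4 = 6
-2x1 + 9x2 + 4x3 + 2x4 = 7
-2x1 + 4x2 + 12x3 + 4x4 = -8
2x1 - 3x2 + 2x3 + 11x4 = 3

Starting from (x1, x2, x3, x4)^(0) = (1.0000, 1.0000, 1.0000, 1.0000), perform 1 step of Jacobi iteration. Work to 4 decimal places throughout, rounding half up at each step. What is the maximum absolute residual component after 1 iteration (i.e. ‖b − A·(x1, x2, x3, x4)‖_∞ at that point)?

Iteration 1:
  x1 = (6 - (1)·1.0000 - (3)·1.0000 - (1)·1.0000) / (7) = 0.1429
  x2 = (7 - (-2)·1.0000 - (4)·1.0000 - (2)·1.0000) / (9) = 0.3333
  x3 = (-8 - (-2)·1.0000 - (4)·1.0000 - (4)·1.0000) / (12) = -1.1667
  x4 = (3 - (2)·1.0000 - (-3)·1.0000 - (2)·1.0000) / (11) = 0.1818
Residual b − A·x = (7.9847, 8.5893, 4.2258, 4.0477); ∞-norm = 8.5893

8.5893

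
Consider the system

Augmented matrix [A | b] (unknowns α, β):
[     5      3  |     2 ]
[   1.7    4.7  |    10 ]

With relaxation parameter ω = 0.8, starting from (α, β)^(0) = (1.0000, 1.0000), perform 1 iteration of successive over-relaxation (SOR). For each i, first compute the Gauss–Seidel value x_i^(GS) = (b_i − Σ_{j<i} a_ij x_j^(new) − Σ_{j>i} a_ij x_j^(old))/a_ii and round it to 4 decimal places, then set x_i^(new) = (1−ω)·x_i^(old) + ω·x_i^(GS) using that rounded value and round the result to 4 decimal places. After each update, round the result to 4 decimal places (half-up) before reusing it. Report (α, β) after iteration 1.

Iteration 1:
  α: GS value = (2 - (3)·1.0000) / (5) = -0.2000;  α ← (1−ω)·1.0000 + ω·-0.2000 = 0.0400
  β: GS value = (10 - (1.7)·0.0400) / (4.7) = 2.1132;  β ← (1−ω)·1.0000 + ω·2.1132 = 1.8906

(0.0400, 1.8906)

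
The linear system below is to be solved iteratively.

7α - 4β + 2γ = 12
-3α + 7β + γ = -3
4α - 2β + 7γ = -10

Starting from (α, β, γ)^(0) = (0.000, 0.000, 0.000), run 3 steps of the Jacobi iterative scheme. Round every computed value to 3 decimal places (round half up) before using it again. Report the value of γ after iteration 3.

Iteration 1:
  α = (12 - (-4)·0.000 - (2)·0.000) / (7) = 1.714
  β = (-3 - (-3)·0.000 - (1)·0.000) / (7) = -0.429
  γ = (-10 - (4)·0.000 - (-2)·0.000) / (7) = -1.429
Iteration 2:
  α = (12 - (-4)·-0.429 - (2)·-1.429) / (7) = 1.877
  β = (-3 - (-3)·1.714 - (1)·-1.429) / (7) = 0.510
  γ = (-10 - (4)·1.714 - (-2)·-0.429) / (7) = -2.531
Iteration 3:
  α = (12 - (-4)·0.510 - (2)·-2.531) / (7) = 2.729
  β = (-3 - (-3)·1.877 - (1)·-2.531) / (7) = 0.737
  γ = (-10 - (4)·1.877 - (-2)·0.510) / (7) = -2.355

-2.355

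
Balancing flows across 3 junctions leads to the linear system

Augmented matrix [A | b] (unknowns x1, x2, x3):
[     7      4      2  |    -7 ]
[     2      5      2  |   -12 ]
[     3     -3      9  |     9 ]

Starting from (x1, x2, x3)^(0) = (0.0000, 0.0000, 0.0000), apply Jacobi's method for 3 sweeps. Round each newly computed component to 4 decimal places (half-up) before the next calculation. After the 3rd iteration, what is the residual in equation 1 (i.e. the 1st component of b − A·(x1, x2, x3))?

1.7139

Iteration 1:
  x1 = (-7 - (4)·0.0000 - (2)·0.0000) / (7) = -1.0000
  x2 = (-12 - (2)·0.0000 - (2)·0.0000) / (5) = -2.4000
  x3 = (9 - (3)·0.0000 - (-3)·0.0000) / (9) = 1.0000
Iteration 2:
  x1 = (-7 - (4)·-2.4000 - (2)·1.0000) / (7) = 0.0857
  x2 = (-12 - (2)·-1.0000 - (2)·1.0000) / (5) = -2.4000
  x3 = (9 - (3)·-1.0000 - (-3)·-2.4000) / (9) = 0.5333
Iteration 3:
  x1 = (-7 - (4)·-2.4000 - (2)·0.5333) / (7) = 0.2191
  x2 = (-12 - (2)·0.0857 - (2)·0.5333) / (5) = -2.6476
  x3 = (9 - (3)·0.0857 - (-3)·-2.4000) / (9) = 0.1714
Residual b − A·x = (1.7139, 0.4570, -1.1427)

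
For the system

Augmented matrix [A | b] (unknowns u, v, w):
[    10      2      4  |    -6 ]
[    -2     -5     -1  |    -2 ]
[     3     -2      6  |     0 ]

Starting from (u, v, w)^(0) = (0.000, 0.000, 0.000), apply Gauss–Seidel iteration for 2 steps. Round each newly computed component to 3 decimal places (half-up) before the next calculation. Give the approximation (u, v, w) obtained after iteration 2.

(-0.933, 0.671, 0.690)

Iteration 1:
  u = (-6 - (2)·0.000 - (4)·0.000) / (10) = -0.600
  v = (-2 - (-2)·-0.600 - (-1)·0.000) / (-5) = 0.640
  w = (0 - (3)·-0.600 - (-2)·0.640) / (6) = 0.513
Iteration 2:
  u = (-6 - (2)·0.640 - (4)·0.513) / (10) = -0.933
  v = (-2 - (-2)·-0.933 - (-1)·0.513) / (-5) = 0.671
  w = (0 - (3)·-0.933 - (-2)·0.671) / (6) = 0.690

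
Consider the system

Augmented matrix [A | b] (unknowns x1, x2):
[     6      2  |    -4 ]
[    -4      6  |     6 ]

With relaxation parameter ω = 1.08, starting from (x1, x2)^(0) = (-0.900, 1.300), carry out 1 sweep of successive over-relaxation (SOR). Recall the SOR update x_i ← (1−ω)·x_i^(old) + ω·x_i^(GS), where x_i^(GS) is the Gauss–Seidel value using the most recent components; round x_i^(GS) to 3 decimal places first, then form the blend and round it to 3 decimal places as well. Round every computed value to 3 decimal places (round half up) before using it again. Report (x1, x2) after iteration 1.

(-1.116, 0.172)

Iteration 1:
  x1: GS value = (-4 - (2)·1.300) / (6) = -1.100;  x1 ← (1−ω)·-0.900 + ω·-1.100 = -1.116
  x2: GS value = (6 - (-4)·-1.116) / (6) = 0.256;  x2 ← (1−ω)·1.300 + ω·0.256 = 0.172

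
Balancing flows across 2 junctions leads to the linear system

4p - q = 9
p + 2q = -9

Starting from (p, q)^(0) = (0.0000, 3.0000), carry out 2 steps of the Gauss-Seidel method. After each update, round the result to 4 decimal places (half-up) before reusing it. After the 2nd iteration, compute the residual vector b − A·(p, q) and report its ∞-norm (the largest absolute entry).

Iteration 1:
  p = (9 - (-1)·3.0000) / (4) = 3.0000
  q = (-9 - (1)·3.0000) / (2) = -6.0000
Iteration 2:
  p = (9 - (-1)·-6.0000) / (4) = 0.7500
  q = (-9 - (1)·0.7500) / (2) = -4.8750
Residual b − A·x = (1.1250, 0.0000); ∞-norm = 1.1250

1.1250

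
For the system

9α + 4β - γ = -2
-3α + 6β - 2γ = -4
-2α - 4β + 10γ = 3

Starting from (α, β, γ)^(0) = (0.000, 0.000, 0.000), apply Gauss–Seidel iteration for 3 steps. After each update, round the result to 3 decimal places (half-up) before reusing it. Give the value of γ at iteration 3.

Iteration 1:
  α = (-2 - (4)·0.000 - (-1)·0.000) / (9) = -0.222
  β = (-4 - (-3)·-0.222 - (-2)·0.000) / (6) = -0.778
  γ = (3 - (-2)·-0.222 - (-4)·-0.778) / (10) = -0.056
Iteration 2:
  α = (-2 - (4)·-0.778 - (-1)·-0.056) / (9) = 0.117
  β = (-4 - (-3)·0.117 - (-2)·-0.056) / (6) = -0.627
  γ = (3 - (-2)·0.117 - (-4)·-0.627) / (10) = 0.073
Iteration 3:
  α = (-2 - (4)·-0.627 - (-1)·0.073) / (9) = 0.065
  β = (-4 - (-3)·0.065 - (-2)·0.073) / (6) = -0.610
  γ = (3 - (-2)·0.065 - (-4)·-0.610) / (10) = 0.069

0.069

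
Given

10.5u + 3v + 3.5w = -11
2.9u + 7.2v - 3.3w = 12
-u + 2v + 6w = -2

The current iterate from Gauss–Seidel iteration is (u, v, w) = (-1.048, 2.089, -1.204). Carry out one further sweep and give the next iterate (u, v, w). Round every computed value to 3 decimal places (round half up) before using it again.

(-1.243, 1.615, -1.079)

One sweep:
  u = (-11 - (3)·2.089 - (3.5)·-1.204) / (10.5) = -1.243
  v = (12 - (2.9)·-1.243 - (-3.3)·-1.204) / (7.2) = 1.615
  w = (-2 - (-1)·-1.243 - (2)·1.615) / (6) = -1.079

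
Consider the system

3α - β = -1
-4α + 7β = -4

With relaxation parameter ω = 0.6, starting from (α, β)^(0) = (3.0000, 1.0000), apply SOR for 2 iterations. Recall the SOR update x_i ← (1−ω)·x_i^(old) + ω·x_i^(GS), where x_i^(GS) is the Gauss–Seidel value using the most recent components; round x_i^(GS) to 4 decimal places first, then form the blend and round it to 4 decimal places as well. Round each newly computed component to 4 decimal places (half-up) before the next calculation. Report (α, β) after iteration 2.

Iteration 1:
  α: GS value = (-1 - (-1)·1.0000) / (3) = 0.0000;  α ← (1−ω)·3.0000 + ω·0.0000 = 1.2000
  β: GS value = (-4 - (-4)·1.2000) / (7) = 0.1143;  β ← (1−ω)·1.0000 + ω·0.1143 = 0.4686
Iteration 2:
  α: GS value = (-1 - (-1)·0.4686) / (3) = -0.1771;  α ← (1−ω)·1.2000 + ω·-0.1771 = 0.3737
  β: GS value = (-4 - (-4)·0.3737) / (7) = -0.3579;  β ← (1−ω)·0.4686 + ω·-0.3579 = -0.0273

(0.3737, -0.0273)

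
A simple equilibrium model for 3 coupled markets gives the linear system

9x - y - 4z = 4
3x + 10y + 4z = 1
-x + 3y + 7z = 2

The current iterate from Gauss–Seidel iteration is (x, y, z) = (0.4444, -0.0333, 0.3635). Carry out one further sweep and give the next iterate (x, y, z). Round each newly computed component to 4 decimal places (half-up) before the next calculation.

One sweep:
  x = (4 - (-1)·-0.0333 - (-4)·0.3635) / (9) = 0.6023
  y = (1 - (3)·0.6023 - (4)·0.3635) / (10) = -0.2261
  z = (2 - (-1)·0.6023 - (3)·-0.2261) / (7) = 0.4687

(0.6023, -0.2261, 0.4687)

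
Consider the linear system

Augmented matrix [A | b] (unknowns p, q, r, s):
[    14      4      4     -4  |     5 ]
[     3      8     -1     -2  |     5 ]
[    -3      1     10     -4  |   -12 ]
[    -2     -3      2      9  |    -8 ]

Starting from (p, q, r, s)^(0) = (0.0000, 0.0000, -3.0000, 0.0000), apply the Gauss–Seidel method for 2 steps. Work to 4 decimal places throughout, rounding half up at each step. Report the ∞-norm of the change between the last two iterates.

0.7102

Iteration 1:
  p = (5 - (4)·0.0000 - (4)·-3.0000 - (-4)·0.0000) / (14) = 1.2143
  q = (5 - (3)·1.2143 - (-1)·-3.0000 - (-2)·0.0000) / (8) = -0.2054
  r = (-12 - (-3)·1.2143 - (1)·-0.2054 - (-4)·0.0000) / (10) = -0.8152
  s = (-8 - (-2)·1.2143 - (-3)·-0.2054 - (2)·-0.8152) / (9) = -0.5064
Iteration 2:
  p = (5 - (4)·-0.2054 - (4)·-0.8152 - (-4)·-0.5064) / (14) = 0.5041
  q = (5 - (3)·0.5041 - (-1)·-0.8152 - (-2)·-0.5064) / (8) = 0.2075
  r = (-12 - (-3)·0.5041 - (1)·0.2075 - (-4)·-0.5064) / (10) = -1.2721
  s = (-8 - (-2)·0.5041 - (-3)·0.2075 - (2)·-1.2721) / (9) = -0.4250
Change: (-0.7102, 0.4129, -0.4569, 0.0814) → max |·| = 0.7102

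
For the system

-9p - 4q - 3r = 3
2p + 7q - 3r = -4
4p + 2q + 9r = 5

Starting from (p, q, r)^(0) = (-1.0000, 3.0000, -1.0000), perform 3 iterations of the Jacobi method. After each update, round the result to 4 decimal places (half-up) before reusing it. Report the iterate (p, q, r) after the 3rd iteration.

Iteration 1:
  p = (3 - (-4)·3.0000 - (-3)·-1.0000) / (-9) = -1.3333
  q = (-4 - (2)·-1.0000 - (-3)·-1.0000) / (7) = -0.7143
  r = (5 - (4)·-1.0000 - (2)·3.0000) / (9) = 0.3333
Iteration 2:
  p = (3 - (-4)·-0.7143 - (-3)·0.3333) / (-9) = -0.1270
  q = (-4 - (2)·-1.3333 - (-3)·0.3333) / (7) = -0.0476
  r = (5 - (4)·-1.3333 - (2)·-0.7143) / (9) = 1.3069
Iteration 3:
  p = (3 - (-4)·-0.0476 - (-3)·1.3069) / (-9) = -0.7478
  q = (-4 - (2)·-0.1270 - (-3)·1.3069) / (7) = 0.0250
  r = (5 - (4)·-0.1270 - (2)·-0.0476) / (9) = 0.6226

(-0.7478, 0.0250, 0.6226)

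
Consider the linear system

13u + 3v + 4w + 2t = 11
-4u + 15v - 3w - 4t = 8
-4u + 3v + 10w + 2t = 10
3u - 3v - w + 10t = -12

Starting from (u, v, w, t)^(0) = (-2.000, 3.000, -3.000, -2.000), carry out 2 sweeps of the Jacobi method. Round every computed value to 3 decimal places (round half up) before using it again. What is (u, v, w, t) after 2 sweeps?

Iteration 1:
  u = (11 - (3)·3.000 - (4)·-3.000 - (2)·-2.000) / (13) = 1.385
  v = (8 - (-4)·-2.000 - (-3)·-3.000 - (-4)·-2.000) / (15) = -1.133
  w = (10 - (-4)·-2.000 - (3)·3.000 - (2)·-2.000) / (10) = -0.300
  t = (-12 - (3)·-2.000 - (-3)·3.000 - (-1)·-3.000) / (10) = 0.000
Iteration 2:
  u = (11 - (3)·-1.133 - (4)·-0.300 - (2)·0.000) / (13) = 1.200
  v = (8 - (-4)·1.385 - (-3)·-0.300 - (-4)·0.000) / (15) = 0.843
  w = (10 - (-4)·1.385 - (3)·-1.133 - (2)·0.000) / (10) = 1.894
  t = (-12 - (3)·1.385 - (-3)·-1.133 - (-1)·-0.300) / (10) = -1.985

(1.200, 0.843, 1.894, -1.985)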